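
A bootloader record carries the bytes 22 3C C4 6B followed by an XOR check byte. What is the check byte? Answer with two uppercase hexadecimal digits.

B1

XOR the bytes together:
  start with 0x22
  0x22 ⊕ 0x3C = 0x1E
  0x1E ⊕ 0xC4 = 0xDA
  0xDA ⊕ 0x6B = 0xB1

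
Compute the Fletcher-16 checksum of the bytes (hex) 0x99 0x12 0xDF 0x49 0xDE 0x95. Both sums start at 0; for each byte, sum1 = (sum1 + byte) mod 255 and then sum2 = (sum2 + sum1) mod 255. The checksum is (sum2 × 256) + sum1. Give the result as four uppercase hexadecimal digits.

A249

Running sums (mod 255):
  after byte 0 (0x99): sum1=153, sum2=153
  after byte 1 (0x12): sum1=171, sum2=69
  after byte 2 (0xDF): sum1=139, sum2=208
  after byte 3 (0x49): sum1=212, sum2=165
  after byte 4 (0xDE): sum1=179, sum2=89
  after byte 5 (0x95): sum1=73, sum2=162
Checksum = sum2·256 + sum1 = 162·256 + 73 = 41545 = 0xA249.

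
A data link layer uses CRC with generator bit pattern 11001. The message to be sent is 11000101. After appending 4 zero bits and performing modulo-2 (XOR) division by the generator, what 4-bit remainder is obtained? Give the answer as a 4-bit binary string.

Append 4 zeros: 110001010000. Divide by 11001 (XOR where the leading bit is 1):
  pos 0: 11000 XOR 11001 = 00001
  pos 4: 11010 XOR 11001 = 00011
  pos 7: 11000 XOR 11001 = 00001
Remainder (last 4 bits) = 0001. This is the CRC / FCS.

0001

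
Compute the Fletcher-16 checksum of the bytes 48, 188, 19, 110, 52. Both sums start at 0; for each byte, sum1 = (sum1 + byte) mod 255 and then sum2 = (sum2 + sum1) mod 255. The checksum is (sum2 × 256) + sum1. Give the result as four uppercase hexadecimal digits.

Running sums (mod 255):
  after byte 0 (48): sum1=48, sum2=48
  after byte 1 (188): sum1=236, sum2=29
  after byte 2 (19): sum1=0, sum2=29
  after byte 3 (110): sum1=110, sum2=139
  after byte 4 (52): sum1=162, sum2=46
Checksum = sum2·256 + sum1 = 46·256 + 162 = 11938 = 0x2EA2.

2EA2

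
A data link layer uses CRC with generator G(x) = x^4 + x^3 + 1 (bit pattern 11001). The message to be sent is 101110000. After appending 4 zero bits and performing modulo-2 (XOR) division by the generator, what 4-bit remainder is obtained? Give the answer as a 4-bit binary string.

Append 4 zeros: 1011100000000. Divide by 11001 (XOR where the leading bit is 1):
  pos 0: 10111 XOR 11001 = 01110
  pos 1: 11100 XOR 11001 = 00101
  pos 3: 10100 XOR 11001 = 01101
  pos 4: 11010 XOR 11001 = 00011
  pos 7: 11000 XOR 11001 = 00001
Remainder (last 4 bits) = 0010. This is the CRC / FCS.

0010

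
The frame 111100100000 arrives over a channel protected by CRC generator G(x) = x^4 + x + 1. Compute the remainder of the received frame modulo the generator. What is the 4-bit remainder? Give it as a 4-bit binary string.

0000

Modulo-2 division of 111100100000 by 10011:
  pos 0: 11110 XOR 10011 = 01101
  pos 1: 11010 XOR 10011 = 01001
  pos 2: 10011 XOR 10011 = 00000
Remainder = 0000 (zero — the frame passes the CRC check).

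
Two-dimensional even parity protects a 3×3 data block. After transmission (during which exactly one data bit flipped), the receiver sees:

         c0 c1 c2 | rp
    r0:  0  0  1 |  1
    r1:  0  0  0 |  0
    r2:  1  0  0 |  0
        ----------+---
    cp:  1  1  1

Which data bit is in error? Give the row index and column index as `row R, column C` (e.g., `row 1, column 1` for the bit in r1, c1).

row 2, column 1

Recompute each row's even parity and compare to rp:
  r0: data parity 1, sent rp 1 → ok
  r1: data parity 0, sent rp 0 → ok
  r2: data parity 1, sent rp 0 → mismatch
Recompute each column's even parity and compare to cp:
  c0: data parity 1, sent cp 1 → ok
  c1: data parity 0, sent cp 1 → mismatch
  c2: data parity 1, sent cp 1 → ok
Exactly one row (r2) and one column (c1) fail → the flipped bit is at their intersection.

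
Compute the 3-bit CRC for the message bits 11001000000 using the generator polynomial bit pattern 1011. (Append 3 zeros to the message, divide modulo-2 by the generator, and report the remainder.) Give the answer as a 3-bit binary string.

110

Append 3 zeros: 11001000000000. Divide by 1011 (XOR where the leading bit is 1):
  pos 0: 1100 XOR 1011 = 0111
  pos 1: 1111 XOR 1011 = 0100
  pos 2: 1000 XOR 1011 = 0011
  pos 4: 1100 XOR 1011 = 0111
  pos 5: 1110 XOR 1011 = 0101
  pos 6: 1010 XOR 1011 = 0001
  pos 9: 1000 XOR 1011 = 0011
Remainder (last 3 bits) = 110. This is the CRC / FCS.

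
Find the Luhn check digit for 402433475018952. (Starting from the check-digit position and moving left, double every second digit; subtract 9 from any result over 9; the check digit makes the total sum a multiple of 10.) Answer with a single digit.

Partial digits right→left: 2 5 9 8 1 0 5 7 4 3 3 4 2 0 4
Double every second digit counting from the check-digit position (so the 1st, 3rd, 5th, ... of the partial from the right).
  doubled (with −9 where >9): 4 9 2 1 8 6 4 8 → sum 42
  kept as-is: 5 8 0 7 3 4 0 → sum 27
Total = 42 + 27 = 69.
Check digit = (10 − (69 mod 10)) mod 10 = 1.

1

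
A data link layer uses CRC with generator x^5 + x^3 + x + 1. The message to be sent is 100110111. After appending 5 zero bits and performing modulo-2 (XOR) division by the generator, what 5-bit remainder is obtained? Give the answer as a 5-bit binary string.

01010

Append 5 zeros: 10011011100000. Divide by 101011 (XOR where the leading bit is 1):
  pos 0: 100110 XOR 101011 = 001101
  pos 2: 110111 XOR 101011 = 011100
  pos 3: 111001 XOR 101011 = 010010
  pos 4: 100100 XOR 101011 = 001111
  pos 6: 111100 XOR 101011 = 010111
  pos 7: 101110 XOR 101011 = 000101
Remainder (last 5 bits) = 01010. This is the CRC / FCS.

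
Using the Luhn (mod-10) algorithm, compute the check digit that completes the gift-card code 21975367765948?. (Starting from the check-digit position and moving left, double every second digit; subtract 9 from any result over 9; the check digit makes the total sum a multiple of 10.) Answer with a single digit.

5

Partial digits right→left: 8 4 9 5 6 7 7 6 3 5 7 9 1 2
Double every second digit counting from the check-digit position (so the 1st, 3rd, 5th, ... of the partial from the right).
  doubled (with −9 where >9): 7 9 3 5 6 5 2 → sum 37
  kept as-is: 4 5 7 6 5 9 2 → sum 38
Total = 37 + 38 = 75.
Check digit = (10 − (75 mod 10)) mod 10 = 5.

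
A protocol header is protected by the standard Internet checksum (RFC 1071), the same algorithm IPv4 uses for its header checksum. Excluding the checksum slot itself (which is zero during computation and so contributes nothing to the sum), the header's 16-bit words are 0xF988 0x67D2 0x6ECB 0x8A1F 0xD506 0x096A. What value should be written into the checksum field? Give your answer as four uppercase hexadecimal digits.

One's-complement addition (fold any carry out of bit 15 back into bit 0):
  0xF988 + 0x67D2 = 0x1615A → wrap carry → 0x615B
  0x615B + 0x6ECB = 0x0D026
  0xD026 + 0x8A1F = 0x15A45 → wrap carry → 0x5A46
  0x5A46 + 0xD506 = 0x12F4C → wrap carry → 0x2F4D
  0x2F4D + 0x096A = 0x038B7
One's-complement sum = 0x38B7.
Checksum = ~0x38B7 & 0xFFFF = 0xC748.

C748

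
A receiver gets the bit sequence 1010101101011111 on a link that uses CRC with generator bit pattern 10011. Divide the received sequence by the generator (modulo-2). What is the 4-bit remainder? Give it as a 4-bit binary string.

1101

Modulo-2 division of 1010101101011111 by 10011:
  pos 0: 10101 XOR 10011 = 00110
  pos 2: 11001 XOR 10011 = 01010
  pos 3: 10101 XOR 10011 = 00110
  pos 5: 11001 XOR 10011 = 01010
  pos 6: 10100 XOR 10011 = 00111
  pos 8: 11111 XOR 10011 = 01100
  pos 9: 11001 XOR 10011 = 01010
  pos 10: 10101 XOR 10011 = 00110
Remainder = 1101 (nonzero — an error is detected).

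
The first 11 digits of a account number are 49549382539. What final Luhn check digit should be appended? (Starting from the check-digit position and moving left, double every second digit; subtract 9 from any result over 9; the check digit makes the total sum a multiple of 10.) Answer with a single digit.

4

Partial digits right→left: 9 3 5 2 8 3 9 4 5 9 4
Double every second digit counting from the check-digit position (so the 1st, 3rd, 5th, ... of the partial from the right).
  doubled (with −9 where >9): 9 1 7 9 1 8 → sum 35
  kept as-is: 3 2 3 4 9 → sum 21
Total = 35 + 21 = 56.
Check digit = (10 − (56 mod 10)) mod 10 = 4.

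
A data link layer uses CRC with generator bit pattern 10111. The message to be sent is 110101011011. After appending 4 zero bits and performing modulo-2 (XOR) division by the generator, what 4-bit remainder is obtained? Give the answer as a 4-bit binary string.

Append 4 zeros: 1101010110110000. Divide by 10111 (XOR where the leading bit is 1):
  pos 0: 11010 XOR 10111 = 01101
  pos 1: 11011 XOR 10111 = 01100
  pos 2: 11000 XOR 10111 = 01111
  pos 3: 11111 XOR 10111 = 01000
  pos 4: 10001 XOR 10111 = 00110
  pos 6: 11001 XOR 10111 = 01110
  pos 7: 11101 XOR 10111 = 01010
  pos 8: 10100 XOR 10111 = 00011
  pos 11: 11000 XOR 10111 = 01111
Remainder (last 4 bits) = 1111. This is the CRC / FCS.

1111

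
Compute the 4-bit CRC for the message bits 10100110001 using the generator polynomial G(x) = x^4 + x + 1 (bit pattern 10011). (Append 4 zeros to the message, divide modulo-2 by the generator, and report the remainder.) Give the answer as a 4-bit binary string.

Append 4 zeros: 101001100010000. Divide by 10011 (XOR where the leading bit is 1):
  pos 0: 10100 XOR 10011 = 00111
  pos 2: 11111 XOR 10011 = 01100
  pos 3: 11000 XOR 10011 = 01011
  pos 4: 10110 XOR 10011 = 00101
  pos 6: 10101 XOR 10011 = 00110
  pos 8: 11000 XOR 10011 = 01011
  pos 9: 10110 XOR 10011 = 00101
Remainder (last 4 bits) = 1010. This is the CRC / FCS.

1010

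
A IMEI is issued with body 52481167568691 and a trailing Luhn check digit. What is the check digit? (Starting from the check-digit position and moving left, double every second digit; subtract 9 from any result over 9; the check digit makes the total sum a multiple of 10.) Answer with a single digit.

Partial digits right→left: 1 9 6 8 6 5 7 6 1 1 8 4 2 5
Double every second digit counting from the check-digit position (so the 1st, 3rd, 5th, ... of the partial from the right).
  doubled (with −9 where >9): 2 3 3 5 2 7 4 → sum 26
  kept as-is: 9 8 5 6 1 4 5 → sum 38
Total = 26 + 38 = 64.
Check digit = (10 − (64 mod 10)) mod 10 = 6.

6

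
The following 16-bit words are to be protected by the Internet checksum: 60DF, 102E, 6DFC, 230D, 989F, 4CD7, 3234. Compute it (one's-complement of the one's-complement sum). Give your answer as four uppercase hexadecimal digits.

E63D

One's-complement addition (fold any carry out of bit 15 back into bit 0):
  0x60DF + 0x102E = 0x0710D
  0x710D + 0x6DFC = 0x0DF09
  0xDF09 + 0x230D = 0x10216 → wrap carry → 0x0217
  0x0217 + 0x989F = 0x09AB6
  0x9AB6 + 0x4CD7 = 0x0E78D
  0xE78D + 0x3234 = 0x119C1 → wrap carry → 0x19C2
One's-complement sum = 0x19C2.
Checksum = ~0x19C2 & 0xFFFF = 0xE63D.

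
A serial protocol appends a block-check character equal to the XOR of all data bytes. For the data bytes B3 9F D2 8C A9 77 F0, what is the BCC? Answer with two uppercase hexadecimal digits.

XOR the bytes together:
  start with 0xB3
  0xB3 ⊕ 0x9F = 0x2C
  0x2C ⊕ 0xD2 = 0xFE
  0xFE ⊕ 0x8C = 0x72
  0x72 ⊕ 0xA9 = 0xDB
  0xDB ⊕ 0x77 = 0xAC
  0xAC ⊕ 0xF0 = 0x5C

5C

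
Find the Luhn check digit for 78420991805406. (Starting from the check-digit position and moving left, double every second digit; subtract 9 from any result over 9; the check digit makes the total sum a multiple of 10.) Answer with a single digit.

4

Partial digits right→left: 6 0 4 5 0 8 1 9 9 0 2 4 8 7
Double every second digit counting from the check-digit position (so the 1st, 3rd, 5th, ... of the partial from the right).
  doubled (with −9 where >9): 3 8 0 2 9 4 7 → sum 33
  kept as-is: 0 5 8 9 0 4 7 → sum 33
Total = 33 + 33 = 66.
Check digit = (10 − (66 mod 10)) mod 10 = 4.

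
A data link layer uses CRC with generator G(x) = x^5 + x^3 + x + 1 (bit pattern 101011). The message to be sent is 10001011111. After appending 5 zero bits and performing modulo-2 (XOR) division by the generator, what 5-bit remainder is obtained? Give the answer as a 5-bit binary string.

00100

Append 5 zeros: 1000101111100000. Divide by 101011 (XOR where the leading bit is 1):
  pos 0: 100010 XOR 101011 = 001001
  pos 2: 100111 XOR 101011 = 001100
  pos 4: 110011 XOR 101011 = 011000
  pos 5: 110001 XOR 101011 = 011010
  pos 6: 110100 XOR 101011 = 011111
  pos 7: 111110 XOR 101011 = 010101
  pos 8: 101010 XOR 101011 = 000001
Remainder (last 5 bits) = 00100. This is the CRC / FCS.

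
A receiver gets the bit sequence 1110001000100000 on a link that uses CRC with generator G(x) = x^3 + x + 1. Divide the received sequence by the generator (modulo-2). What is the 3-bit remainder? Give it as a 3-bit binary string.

Modulo-2 division of 1110001000100000 by 1011:
  pos 0: 1110 XOR 1011 = 0101
  pos 1: 1010 XOR 1011 = 0001
  pos 4: 1010 XOR 1011 = 0001
  pos 7: 1001 XOR 1011 = 0010
  pos 9: 1000 XOR 1011 = 0011
  pos 11: 1100 XOR 1011 = 0111
  pos 12: 1110 XOR 1011 = 0101
Remainder = 101 (nonzero — an error is detected).

101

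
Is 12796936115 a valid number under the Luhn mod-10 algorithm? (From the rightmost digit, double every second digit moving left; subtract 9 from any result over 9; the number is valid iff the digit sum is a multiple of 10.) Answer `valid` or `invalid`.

From the right, keep odd positions and double even positions (subtract 9 from any doubled value over 9):
  doubled (positions 2,4,...): 2 3 9 9 4 → sum 27
  kept (positions 1,3,...): 5 1 3 6 7 1 → sum 23
Total = 50.
50 mod 10 = 0, so the number is valid.

valid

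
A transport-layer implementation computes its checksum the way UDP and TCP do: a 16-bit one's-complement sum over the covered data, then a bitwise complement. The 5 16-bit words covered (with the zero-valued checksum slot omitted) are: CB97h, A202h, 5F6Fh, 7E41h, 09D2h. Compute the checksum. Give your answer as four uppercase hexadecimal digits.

AAE2

One's-complement addition (fold any carry out of bit 15 back into bit 0):
  0xCB97 + 0xA202 = 0x16D99 → wrap carry → 0x6D9A
  0x6D9A + 0x5F6F = 0x0CD09
  0xCD09 + 0x7E41 = 0x14B4A → wrap carry → 0x4B4B
  0x4B4B + 0x09D2 = 0x0551D
One's-complement sum = 0x551D.
Checksum = ~0x551D & 0xFFFF = 0xAAE2.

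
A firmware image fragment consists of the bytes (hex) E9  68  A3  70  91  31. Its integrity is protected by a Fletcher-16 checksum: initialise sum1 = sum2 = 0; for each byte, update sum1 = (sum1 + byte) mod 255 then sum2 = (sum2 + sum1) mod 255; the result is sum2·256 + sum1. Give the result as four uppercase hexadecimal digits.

Running sums (mod 255):
  after byte 0 (E9): sum1=233, sum2=233
  after byte 1 (68): sum1=82, sum2=60
  after byte 2 (A3): sum1=245, sum2=50
  after byte 3 (70): sum1=102, sum2=152
  after byte 4 (91): sum1=247, sum2=144
  after byte 5 (31): sum1=41, sum2=185
Checksum = sum2·256 + sum1 = 185·256 + 41 = 47401 = 0xB929.

B929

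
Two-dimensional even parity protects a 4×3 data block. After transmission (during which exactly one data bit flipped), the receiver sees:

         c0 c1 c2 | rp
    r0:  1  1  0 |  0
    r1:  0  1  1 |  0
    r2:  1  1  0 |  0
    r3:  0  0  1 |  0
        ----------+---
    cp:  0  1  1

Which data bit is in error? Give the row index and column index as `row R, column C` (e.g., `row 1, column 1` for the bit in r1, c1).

Recompute each row's even parity and compare to rp:
  r0: data parity 0, sent rp 0 → ok
  r1: data parity 0, sent rp 0 → ok
  r2: data parity 0, sent rp 0 → ok
  r3: data parity 1, sent rp 0 → mismatch
Recompute each column's even parity and compare to cp:
  c0: data parity 0, sent cp 0 → ok
  c1: data parity 1, sent cp 1 → ok
  c2: data parity 0, sent cp 1 → mismatch
Exactly one row (r3) and one column (c2) fail → the flipped bit is at their intersection.

row 3, column 2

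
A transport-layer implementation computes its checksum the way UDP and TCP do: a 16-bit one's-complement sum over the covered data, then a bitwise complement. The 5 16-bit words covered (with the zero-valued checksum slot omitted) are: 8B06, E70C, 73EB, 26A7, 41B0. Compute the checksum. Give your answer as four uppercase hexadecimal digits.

B1A9

One's-complement addition (fold any carry out of bit 15 back into bit 0):
  0x8B06 + 0xE70C = 0x17212 → wrap carry → 0x7213
  0x7213 + 0x73EB = 0x0E5FE
  0xE5FE + 0x26A7 = 0x10CA5 → wrap carry → 0x0CA6
  0x0CA6 + 0x41B0 = 0x04E56
One's-complement sum = 0x4E56.
Checksum = ~0x4E56 & 0xFFFF = 0xB1A9.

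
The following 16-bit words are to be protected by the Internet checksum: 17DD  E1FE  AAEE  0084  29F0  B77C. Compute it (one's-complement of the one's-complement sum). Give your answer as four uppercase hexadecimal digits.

7944

One's-complement addition (fold any carry out of bit 15 back into bit 0):
  0x17DD + 0xE1FE = 0x0F9DB
  0xF9DB + 0xAAEE = 0x1A4C9 → wrap carry → 0xA4CA
  0xA4CA + 0x0084 = 0x0A54E
  0xA54E + 0x29F0 = 0x0CF3E
  0xCF3E + 0xB77C = 0x186BA → wrap carry → 0x86BB
One's-complement sum = 0x86BB.
Checksum = ~0x86BB & 0xFFFF = 0x7944.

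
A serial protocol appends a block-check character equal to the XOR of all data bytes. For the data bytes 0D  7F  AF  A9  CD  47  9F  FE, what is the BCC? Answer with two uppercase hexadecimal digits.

9F

XOR the bytes together:
  start with 0x0D
  0x0D ⊕ 0x7F = 0x72
  0x72 ⊕ 0xAF = 0xDD
  0xDD ⊕ 0xA9 = 0x74
  0x74 ⊕ 0xCD = 0xB9
  0xB9 ⊕ 0x47 = 0xFE
  0xFE ⊕ 0x9F = 0x61
  0x61 ⊕ 0xFE = 0x9F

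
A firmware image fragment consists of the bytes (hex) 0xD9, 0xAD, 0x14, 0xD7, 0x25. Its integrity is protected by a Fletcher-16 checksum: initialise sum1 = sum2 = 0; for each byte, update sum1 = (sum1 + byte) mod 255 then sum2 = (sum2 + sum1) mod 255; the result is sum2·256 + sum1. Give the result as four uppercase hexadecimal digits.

Running sums (mod 255):
  after byte 0 (0xD9): sum1=217, sum2=217
  after byte 1 (0xAD): sum1=135, sum2=97
  after byte 2 (0x14): sum1=155, sum2=252
  after byte 3 (0xD7): sum1=115, sum2=112
  after byte 4 (0x25): sum1=152, sum2=9
Checksum = sum2·256 + sum1 = 9·256 + 152 = 2456 = 0x0998.

0998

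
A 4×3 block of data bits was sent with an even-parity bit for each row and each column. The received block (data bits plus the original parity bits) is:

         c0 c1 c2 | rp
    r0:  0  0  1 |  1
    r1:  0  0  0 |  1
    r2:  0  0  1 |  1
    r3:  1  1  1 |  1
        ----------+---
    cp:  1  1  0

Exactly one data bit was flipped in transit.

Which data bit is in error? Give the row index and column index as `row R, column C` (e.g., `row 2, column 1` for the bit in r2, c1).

Recompute each row's even parity and compare to rp:
  r0: data parity 1, sent rp 1 → ok
  r1: data parity 0, sent rp 1 → mismatch
  r2: data parity 1, sent rp 1 → ok
  r3: data parity 1, sent rp 1 → ok
Recompute each column's even parity and compare to cp:
  c0: data parity 1, sent cp 1 → ok
  c1: data parity 1, sent cp 1 → ok
  c2: data parity 1, sent cp 0 → mismatch
Exactly one row (r1) and one column (c2) fail → the flipped bit is at their intersection.

row 1, column 2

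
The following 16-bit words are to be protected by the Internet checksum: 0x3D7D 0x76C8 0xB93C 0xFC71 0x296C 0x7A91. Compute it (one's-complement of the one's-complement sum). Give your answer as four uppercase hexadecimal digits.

F20D

One's-complement addition (fold any carry out of bit 15 back into bit 0):
  0x3D7D + 0x76C8 = 0x0B445
  0xB445 + 0xB93C = 0x16D81 → wrap carry → 0x6D82
  0x6D82 + 0xFC71 = 0x169F3 → wrap carry → 0x69F4
  0x69F4 + 0x296C = 0x09360
  0x9360 + 0x7A91 = 0x10DF1 → wrap carry → 0x0DF2
One's-complement sum = 0x0DF2.
Checksum = ~0x0DF2 & 0xFFFF = 0xF20D.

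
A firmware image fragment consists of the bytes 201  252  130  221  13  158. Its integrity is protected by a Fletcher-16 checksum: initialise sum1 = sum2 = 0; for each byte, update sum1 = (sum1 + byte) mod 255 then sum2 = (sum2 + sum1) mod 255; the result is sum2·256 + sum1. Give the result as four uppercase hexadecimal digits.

Running sums (mod 255):
  after byte 0 (201): sum1=201, sum2=201
  after byte 1 (252): sum1=198, sum2=144
  after byte 2 (130): sum1=73, sum2=217
  after byte 3 (221): sum1=39, sum2=1
  after byte 4 (13): sum1=52, sum2=53
  after byte 5 (158): sum1=210, sum2=8
Checksum = sum2·256 + sum1 = 8·256 + 210 = 2258 = 0x08D2.

08D2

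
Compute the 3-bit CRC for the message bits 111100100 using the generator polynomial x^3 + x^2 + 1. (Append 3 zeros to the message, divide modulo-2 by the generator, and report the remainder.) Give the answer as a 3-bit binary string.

Append 3 zeros: 111100100000. Divide by 1101 (XOR where the leading bit is 1):
  pos 0: 1111 XOR 1101 = 0010
  pos 2: 1000 XOR 1101 = 0101
  pos 3: 1011 XOR 1101 = 0110
  pos 4: 1100 XOR 1101 = 0001
  pos 7: 1000 XOR 1101 = 0101
  pos 8: 1010 XOR 1101 = 0111
Remainder (last 3 bits) = 111. This is the CRC / FCS.

111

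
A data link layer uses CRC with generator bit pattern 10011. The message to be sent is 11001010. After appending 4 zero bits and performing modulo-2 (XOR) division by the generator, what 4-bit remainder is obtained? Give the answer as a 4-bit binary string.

0100

Append 4 zeros: 110010100000. Divide by 10011 (XOR where the leading bit is 1):
  pos 0: 11001 XOR 10011 = 01010
  pos 1: 10100 XOR 10011 = 00111
  pos 3: 11110 XOR 10011 = 01101
  pos 4: 11010 XOR 10011 = 01001
  pos 5: 10010 XOR 10011 = 00001
Remainder (last 4 bits) = 0100. This is the CRC / FCS.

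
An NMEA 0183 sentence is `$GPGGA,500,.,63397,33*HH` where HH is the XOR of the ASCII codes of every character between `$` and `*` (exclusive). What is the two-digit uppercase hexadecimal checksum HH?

XOR the ASCII codes of the payload characters:
  'G' = 0x47 → acc = 0x47
  'P' = 0x50 → acc = 0x17
  'G' = 0x47 → acc = 0x50
  'G' = 0x47 → acc = 0x17
  'A' = 0x41 → acc = 0x56
  ',' = 0x2C → acc = 0x7A
  '5' = 0x35 → acc = 0x4F
  '0' = 0x30 → acc = 0x7F
  '0' = 0x30 → acc = 0x4F
  ',' = 0x2C → acc = 0x63
  '.' = 0x2E → acc = 0x4D
  ',' = 0x2C → acc = 0x61
  '6' = 0x36 → acc = 0x57
  '3' = 0x33 → acc = 0x64
  '3' = 0x33 → acc = 0x57
  '9' = 0x39 → acc = 0x6E
  '7' = 0x37 → acc = 0x59
  ',' = 0x2C → acc = 0x75
  '3' = 0x33 → acc = 0x46
  '3' = 0x33 → acc = 0x75
Checksum = 0x75.

75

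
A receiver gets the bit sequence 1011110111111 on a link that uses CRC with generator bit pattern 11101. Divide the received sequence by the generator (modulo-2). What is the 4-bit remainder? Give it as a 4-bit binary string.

1101

Modulo-2 division of 1011110111111 by 11101:
  pos 0: 10111 XOR 11101 = 01010
  pos 1: 10101 XOR 11101 = 01000
  pos 2: 10000 XOR 11101 = 01101
  pos 3: 11011 XOR 11101 = 00110
  pos 5: 11011 XOR 11101 = 00110
  pos 7: 11011 XOR 11101 = 00110
Remainder = 1101 (nonzero — an error is detected).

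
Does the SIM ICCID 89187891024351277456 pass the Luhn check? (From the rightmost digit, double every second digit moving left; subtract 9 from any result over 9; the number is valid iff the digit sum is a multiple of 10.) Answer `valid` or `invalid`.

invalid

From the right, keep odd positions and double even positions (subtract 9 from any doubled value over 9):
  doubled (positions 2,4,...): 1 5 4 1 8 0 9 5 2 7 → sum 42
  kept (positions 1,3,...): 6 4 7 1 3 2 1 8 8 9 → sum 49
Total = 91.
91 mod 10 = 1, so the number is invalid.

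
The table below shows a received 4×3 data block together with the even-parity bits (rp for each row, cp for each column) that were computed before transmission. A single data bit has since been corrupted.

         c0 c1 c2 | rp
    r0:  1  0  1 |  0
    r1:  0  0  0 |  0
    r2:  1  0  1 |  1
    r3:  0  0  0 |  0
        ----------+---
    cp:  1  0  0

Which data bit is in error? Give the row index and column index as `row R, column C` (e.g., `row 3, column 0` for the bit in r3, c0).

row 2, column 0

Recompute each row's even parity and compare to rp:
  r0: data parity 0, sent rp 0 → ok
  r1: data parity 0, sent rp 0 → ok
  r2: data parity 0, sent rp 1 → mismatch
  r3: data parity 0, sent rp 0 → ok
Recompute each column's even parity and compare to cp:
  c0: data parity 0, sent cp 1 → mismatch
  c1: data parity 0, sent cp 0 → ok
  c2: data parity 0, sent cp 0 → ok
Exactly one row (r2) and one column (c0) fail → the flipped bit is at their intersection.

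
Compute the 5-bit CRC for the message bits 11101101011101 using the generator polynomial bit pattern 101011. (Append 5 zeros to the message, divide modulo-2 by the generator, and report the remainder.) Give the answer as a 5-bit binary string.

10111

Append 5 zeros: 1110110101110100000. Divide by 101011 (XOR where the leading bit is 1):
  pos 0: 111011 XOR 101011 = 010000
  pos 1: 100000 XOR 101011 = 001011
  pos 3: 101110 XOR 101011 = 000101
  pos 6: 101111 XOR 101011 = 000100
  pos 9: 100010 XOR 101011 = 001001
  pos 11: 100100 XOR 101011 = 001111
  pos 13: 111100 XOR 101011 = 010111
Remainder (last 5 bits) = 10111. This is the CRC / FCS.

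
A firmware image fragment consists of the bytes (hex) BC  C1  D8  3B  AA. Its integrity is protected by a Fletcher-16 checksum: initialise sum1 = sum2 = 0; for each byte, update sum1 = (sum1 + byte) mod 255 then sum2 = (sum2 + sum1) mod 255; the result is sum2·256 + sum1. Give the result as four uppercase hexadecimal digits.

Running sums (mod 255):
  after byte 0 (BC): sum1=188, sum2=188
  after byte 1 (C1): sum1=126, sum2=59
  after byte 2 (D8): sum1=87, sum2=146
  after byte 3 (3B): sum1=146, sum2=37
  after byte 4 (AA): sum1=61, sum2=98
Checksum = sum2·256 + sum1 = 98·256 + 61 = 25149 = 0x623D.

623D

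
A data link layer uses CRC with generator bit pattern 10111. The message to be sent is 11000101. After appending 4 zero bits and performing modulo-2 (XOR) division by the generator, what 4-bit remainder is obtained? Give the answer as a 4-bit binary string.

Append 4 zeros: 110001010000. Divide by 10111 (XOR where the leading bit is 1):
  pos 0: 11000 XOR 10111 = 01111
  pos 1: 11111 XOR 10111 = 01000
  pos 2: 10000 XOR 10111 = 00111
  pos 4: 11110 XOR 10111 = 01001
  pos 5: 10010 XOR 10111 = 00101
  pos 7: 10100 XOR 10111 = 00011
Remainder (last 4 bits) = 0011. This is the CRC / FCS.

0011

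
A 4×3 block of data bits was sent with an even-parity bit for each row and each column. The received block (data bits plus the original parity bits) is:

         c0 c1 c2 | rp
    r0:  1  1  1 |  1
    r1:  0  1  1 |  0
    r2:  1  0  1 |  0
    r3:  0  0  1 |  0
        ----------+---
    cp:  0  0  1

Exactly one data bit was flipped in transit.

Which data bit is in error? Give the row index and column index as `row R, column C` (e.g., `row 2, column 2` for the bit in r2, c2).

row 3, column 2

Recompute each row's even parity and compare to rp:
  r0: data parity 1, sent rp 1 → ok
  r1: data parity 0, sent rp 0 → ok
  r2: data parity 0, sent rp 0 → ok
  r3: data parity 1, sent rp 0 → mismatch
Recompute each column's even parity and compare to cp:
  c0: data parity 0, sent cp 0 → ok
  c1: data parity 0, sent cp 0 → ok
  c2: data parity 0, sent cp 1 → mismatch
Exactly one row (r3) and one column (c2) fail → the flipped bit is at their intersection.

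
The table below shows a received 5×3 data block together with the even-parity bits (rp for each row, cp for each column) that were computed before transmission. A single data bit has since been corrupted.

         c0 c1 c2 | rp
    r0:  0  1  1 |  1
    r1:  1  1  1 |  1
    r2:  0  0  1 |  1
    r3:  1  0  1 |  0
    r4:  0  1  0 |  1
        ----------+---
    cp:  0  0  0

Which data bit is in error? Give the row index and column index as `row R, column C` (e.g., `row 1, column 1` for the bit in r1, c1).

Recompute each row's even parity and compare to rp:
  r0: data parity 0, sent rp 1 → mismatch
  r1: data parity 1, sent rp 1 → ok
  r2: data parity 1, sent rp 1 → ok
  r3: data parity 0, sent rp 0 → ok
  r4: data parity 1, sent rp 1 → ok
Recompute each column's even parity and compare to cp:
  c0: data parity 0, sent cp 0 → ok
  c1: data parity 1, sent cp 0 → mismatch
  c2: data parity 0, sent cp 0 → ok
Exactly one row (r0) and one column (c1) fail → the flipped bit is at their intersection.

row 0, column 1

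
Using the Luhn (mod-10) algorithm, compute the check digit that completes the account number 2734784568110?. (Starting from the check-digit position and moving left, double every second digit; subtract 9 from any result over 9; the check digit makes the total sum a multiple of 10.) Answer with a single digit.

9

Partial digits right→left: 0 1 1 8 6 5 4 8 7 4 3 7 2
Double every second digit counting from the check-digit position (so the 1st, 3rd, 5th, ... of the partial from the right).
  doubled (with −9 where >9): 0 2 3 8 5 6 4 → sum 28
  kept as-is: 1 8 5 8 4 7 → sum 33
Total = 28 + 33 = 61.
Check digit = (10 − (61 mod 10)) mod 10 = 9.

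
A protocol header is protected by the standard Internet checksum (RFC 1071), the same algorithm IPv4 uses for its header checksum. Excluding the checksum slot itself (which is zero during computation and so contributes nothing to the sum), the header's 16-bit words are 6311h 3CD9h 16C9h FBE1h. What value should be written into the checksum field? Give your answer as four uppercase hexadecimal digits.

One's-complement addition (fold any carry out of bit 15 back into bit 0):
  0x6311 + 0x3CD9 = 0x09FEA
  0x9FEA + 0x16C9 = 0x0B6B3
  0xB6B3 + 0xFBE1 = 0x1B294 → wrap carry → 0xB295
One's-complement sum = 0xB295.
Checksum = ~0xB295 & 0xFFFF = 0x4D6A.

4D6A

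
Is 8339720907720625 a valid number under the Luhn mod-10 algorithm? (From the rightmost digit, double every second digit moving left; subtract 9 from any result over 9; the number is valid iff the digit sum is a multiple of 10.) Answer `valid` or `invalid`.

From the right, keep odd positions and double even positions (subtract 9 from any doubled value over 9):
  doubled (positions 2,4,...): 4 0 5 0 0 5 6 7 → sum 27
  kept (positions 1,3,...): 5 6 2 7 9 2 9 3 → sum 43
Total = 70.
70 mod 10 = 0, so the number is valid.

valid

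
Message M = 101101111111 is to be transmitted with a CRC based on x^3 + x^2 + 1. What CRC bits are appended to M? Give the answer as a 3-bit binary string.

101

Append 3 zeros: 101101111111000. Divide by 1101 (XOR where the leading bit is 1):
  pos 0: 1011 XOR 1101 = 0110
  pos 1: 1100 XOR 1101 = 0001
  pos 4: 1111 XOR 1101 = 0010
  pos 6: 1011 XOR 1101 = 0110
  pos 7: 1101 XOR 1101 = 0000
  pos 11: 1000 XOR 1101 = 0101
Remainder (last 3 bits) = 101. This is the CRC / FCS.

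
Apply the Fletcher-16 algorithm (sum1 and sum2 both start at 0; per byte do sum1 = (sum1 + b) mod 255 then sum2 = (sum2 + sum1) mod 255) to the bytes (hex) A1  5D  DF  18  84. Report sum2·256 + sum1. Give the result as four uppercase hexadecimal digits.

Running sums (mod 255):
  after byte 0 (A1): sum1=161, sum2=161
  after byte 1 (5D): sum1=254, sum2=160
  after byte 2 (DF): sum1=222, sum2=127
  after byte 3 (18): sum1=246, sum2=118
  after byte 4 (84): sum1=123, sum2=241
Checksum = sum2·256 + sum1 = 241·256 + 123 = 61819 = 0xF17B.

F17B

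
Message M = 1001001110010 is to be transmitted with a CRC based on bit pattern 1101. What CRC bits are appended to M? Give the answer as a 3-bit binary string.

001

Append 3 zeros: 1001001110010000. Divide by 1101 (XOR where the leading bit is 1):
  pos 0: 1001 XOR 1101 = 0100
  pos 1: 1000 XOR 1101 = 0101
  pos 2: 1010 XOR 1101 = 0111
  pos 3: 1111 XOR 1101 = 0010
  pos 5: 1011 XOR 1101 = 0110
  pos 6: 1100 XOR 1101 = 0001
  pos 9: 1010 XOR 1101 = 0111
  pos 10: 1110 XOR 1101 = 0011
  pos 12: 1100 XOR 1101 = 0001
Remainder (last 3 bits) = 001. This is the CRC / FCS.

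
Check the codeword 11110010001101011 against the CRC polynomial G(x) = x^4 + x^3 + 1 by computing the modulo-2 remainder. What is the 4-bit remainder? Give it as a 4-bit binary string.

1100

Modulo-2 division of 11110010001101011 by 11001:
  pos 0: 11110 XOR 11001 = 00111
  pos 2: 11101 XOR 11001 = 00100
  pos 4: 10000 XOR 11001 = 01001
  pos 5: 10010 XOR 11001 = 01011
  pos 6: 10111 XOR 11001 = 01110
  pos 7: 11101 XOR 11001 = 00100
  pos 9: 10001 XOR 11001 = 01000
  pos 10: 10000 XOR 11001 = 01001
  pos 11: 10011 XOR 11001 = 01010
  pos 12: 10101 XOR 11001 = 01100
Remainder = 1100 (nonzero — an error is detected).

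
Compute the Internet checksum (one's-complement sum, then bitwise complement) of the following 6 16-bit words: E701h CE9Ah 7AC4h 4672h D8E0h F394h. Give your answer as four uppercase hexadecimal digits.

One's-complement addition (fold any carry out of bit 15 back into bit 0):
  0xE701 + 0xCE9A = 0x1B59B → wrap carry → 0xB59C
  0xB59C + 0x7AC4 = 0x13060 → wrap carry → 0x3061
  0x3061 + 0x4672 = 0x076D3
  0x76D3 + 0xD8E0 = 0x14FB3 → wrap carry → 0x4FB4
  0x4FB4 + 0xF394 = 0x14348 → wrap carry → 0x4349
One's-complement sum = 0x4349.
Checksum = ~0x4349 & 0xFFFF = 0xBCB6.

BCB6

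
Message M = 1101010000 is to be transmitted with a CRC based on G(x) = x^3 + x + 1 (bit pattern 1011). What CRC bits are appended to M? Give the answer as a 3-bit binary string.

Append 3 zeros: 1101010000000. Divide by 1011 (XOR where the leading bit is 1):
  pos 0: 1101 XOR 1011 = 0110
  pos 1: 1100 XOR 1011 = 0111
  pos 2: 1111 XOR 1011 = 0100
  pos 3: 1000 XOR 1011 = 0011
  pos 5: 1100 XOR 1011 = 0111
  pos 6: 1110 XOR 1011 = 0101
  pos 7: 1010 XOR 1011 = 0001
Remainder (last 3 bits) = 100. This is the CRC / FCS.

100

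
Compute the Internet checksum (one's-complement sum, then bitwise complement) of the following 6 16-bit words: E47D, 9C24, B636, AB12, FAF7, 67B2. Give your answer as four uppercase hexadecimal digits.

One's-complement addition (fold any carry out of bit 15 back into bit 0):
  0xE47D + 0x9C24 = 0x180A1 → wrap carry → 0x80A2
  0x80A2 + 0xB636 = 0x136D8 → wrap carry → 0x36D9
  0x36D9 + 0xAB12 = 0x0E1EB
  0xE1EB + 0xFAF7 = 0x1DCE2 → wrap carry → 0xDCE3
  0xDCE3 + 0x67B2 = 0x14495 → wrap carry → 0x4496
One's-complement sum = 0x4496.
Checksum = ~0x4496 & 0xFFFF = 0xBB69.

BB69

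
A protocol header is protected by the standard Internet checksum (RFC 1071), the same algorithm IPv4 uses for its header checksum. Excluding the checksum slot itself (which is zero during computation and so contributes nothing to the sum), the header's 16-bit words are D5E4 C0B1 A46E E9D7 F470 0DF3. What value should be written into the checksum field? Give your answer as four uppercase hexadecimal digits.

D8BE

One's-complement addition (fold any carry out of bit 15 back into bit 0):
  0xD5E4 + 0xC0B1 = 0x19695 → wrap carry → 0x9696
  0x9696 + 0xA46E = 0x13B04 → wrap carry → 0x3B05
  0x3B05 + 0xE9D7 = 0x124DC → wrap carry → 0x24DD
  0x24DD + 0xF470 = 0x1194D → wrap carry → 0x194E
  0x194E + 0x0DF3 = 0x02741
One's-complement sum = 0x2741.
Checksum = ~0x2741 & 0xFFFF = 0xD8BE.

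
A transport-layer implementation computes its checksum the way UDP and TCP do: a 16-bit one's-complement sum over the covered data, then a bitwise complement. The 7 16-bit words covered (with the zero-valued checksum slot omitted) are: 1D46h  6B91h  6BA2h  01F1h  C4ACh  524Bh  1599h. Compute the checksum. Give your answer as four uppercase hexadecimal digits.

One's-complement addition (fold any carry out of bit 15 back into bit 0):
  0x1D46 + 0x6B91 = 0x088D7
  0x88D7 + 0x6BA2 = 0x0F479
  0xF479 + 0x01F1 = 0x0F66A
  0xF66A + 0xC4AC = 0x1BB16 → wrap carry → 0xBB17
  0xBB17 + 0x524B = 0x10D62 → wrap carry → 0x0D63
  0x0D63 + 0x1599 = 0x022FC
One's-complement sum = 0x22FC.
Checksum = ~0x22FC & 0xFFFF = 0xDD03.

DD03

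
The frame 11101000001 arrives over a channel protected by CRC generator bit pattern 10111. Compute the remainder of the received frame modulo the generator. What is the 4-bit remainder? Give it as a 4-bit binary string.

Modulo-2 division of 11101000001 by 10111:
  pos 0: 11101 XOR 10111 = 01010
  pos 1: 10100 XOR 10111 = 00011
  pos 4: 11000 XOR 10111 = 01111
  pos 5: 11110 XOR 10111 = 01001
  pos 6: 10011 XOR 10111 = 00100
Remainder = 0100 (nonzero — an error is detected).

0100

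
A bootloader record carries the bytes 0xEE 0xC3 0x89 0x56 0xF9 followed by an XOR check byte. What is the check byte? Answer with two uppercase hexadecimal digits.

XOR the bytes together:
  start with 0xEE
  0xEE ⊕ 0xC3 = 0x2D
  0x2D ⊕ 0x89 = 0xA4
  0xA4 ⊕ 0x56 = 0xF2
  0xF2 ⊕ 0xF9 = 0x0B

0B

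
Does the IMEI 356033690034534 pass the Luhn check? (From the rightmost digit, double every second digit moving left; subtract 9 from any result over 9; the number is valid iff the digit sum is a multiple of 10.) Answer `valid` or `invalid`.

valid

From the right, keep odd positions and double even positions (subtract 9 from any doubled value over 9):
  doubled (positions 2,4,...): 6 8 0 9 6 0 1 → sum 30
  kept (positions 1,3,...): 4 5 3 0 6 3 6 3 → sum 30
Total = 60.
60 mod 10 = 0, so the number is valid.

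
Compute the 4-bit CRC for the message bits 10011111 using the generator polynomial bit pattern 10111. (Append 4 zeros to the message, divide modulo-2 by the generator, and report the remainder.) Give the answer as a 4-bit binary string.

0110

Append 4 zeros: 100111110000. Divide by 10111 (XOR where the leading bit is 1):
  pos 0: 10011 XOR 10111 = 00100
  pos 2: 10011 XOR 10111 = 00100
  pos 4: 10010 XOR 10111 = 00101
  pos 6: 10100 XOR 10111 = 00011
Remainder (last 4 bits) = 0110. This is the CRC / FCS.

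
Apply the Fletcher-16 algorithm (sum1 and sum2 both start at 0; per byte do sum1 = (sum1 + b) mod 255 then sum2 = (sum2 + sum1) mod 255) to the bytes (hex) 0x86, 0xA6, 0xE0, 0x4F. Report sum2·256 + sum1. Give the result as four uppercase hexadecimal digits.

Running sums (mod 255):
  after byte 0 (0x86): sum1=134, sum2=134
  after byte 1 (0xA6): sum1=45, sum2=179
  after byte 2 (0xE0): sum1=14, sum2=193
  after byte 3 (0x4F): sum1=93, sum2=31
Checksum = sum2·256 + sum1 = 31·256 + 93 = 8029 = 0x1F5D.

1F5D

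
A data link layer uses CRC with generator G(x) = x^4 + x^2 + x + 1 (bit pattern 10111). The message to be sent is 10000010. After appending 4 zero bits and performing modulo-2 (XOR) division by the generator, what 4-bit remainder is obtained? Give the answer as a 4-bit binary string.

1001

Append 4 zeros: 100000100000. Divide by 10111 (XOR where the leading bit is 1):
  pos 0: 10000 XOR 10111 = 00111
  pos 2: 11101 XOR 10111 = 01010
  pos 3: 10100 XOR 10111 = 00011
  pos 6: 11000 XOR 10111 = 01111
  pos 7: 11110 XOR 10111 = 01001
Remainder (last 4 bits) = 1001. This is the CRC / FCS.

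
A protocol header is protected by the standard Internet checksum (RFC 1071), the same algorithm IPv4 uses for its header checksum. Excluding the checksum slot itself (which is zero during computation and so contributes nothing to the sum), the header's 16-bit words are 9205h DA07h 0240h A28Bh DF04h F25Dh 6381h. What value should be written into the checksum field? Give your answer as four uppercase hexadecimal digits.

One's-complement addition (fold any carry out of bit 15 back into bit 0):
  0x9205 + 0xDA07 = 0x16C0C → wrap carry → 0x6C0D
  0x6C0D + 0x0240 = 0x06E4D
  0x6E4D + 0xA28B = 0x110D8 → wrap carry → 0x10D9
  0x10D9 + 0xDF04 = 0x0EFDD
  0xEFDD + 0xF25D = 0x1E23A → wrap carry → 0xE23B
  0xE23B + 0x6381 = 0x145BC → wrap carry → 0x45BD
One's-complement sum = 0x45BD.
Checksum = ~0x45BD & 0xFFFF = 0xBA42.

BA42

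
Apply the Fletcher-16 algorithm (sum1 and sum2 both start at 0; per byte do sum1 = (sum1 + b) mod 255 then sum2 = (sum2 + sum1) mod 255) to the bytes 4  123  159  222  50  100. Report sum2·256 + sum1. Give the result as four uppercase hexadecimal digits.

Running sums (mod 255):
  after byte 0 (4): sum1=4, sum2=4
  after byte 1 (123): sum1=127, sum2=131
  after byte 2 (159): sum1=31, sum2=162
  after byte 3 (222): sum1=253, sum2=160
  after byte 4 (50): sum1=48, sum2=208
  after byte 5 (100): sum1=148, sum2=101
Checksum = sum2·256 + sum1 = 101·256 + 148 = 26004 = 0x6594.

6594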